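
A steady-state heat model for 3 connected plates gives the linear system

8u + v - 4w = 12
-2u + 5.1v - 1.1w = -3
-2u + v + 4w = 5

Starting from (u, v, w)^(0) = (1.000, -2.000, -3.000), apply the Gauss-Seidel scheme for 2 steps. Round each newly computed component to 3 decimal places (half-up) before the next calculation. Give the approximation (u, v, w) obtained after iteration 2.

(2.472, 0.739, 2.301)

Iteration 1:
  u = (12 - (1)·-2.000 - (-4)·-3.000) / (8) = 0.250
  v = (-3 - (-2)·0.250 - (-1.1)·-3.000) / (5.1) = -1.137
  w = (5 - (-2)·0.250 - (1)·-1.137) / (4) = 1.659
Iteration 2:
  u = (12 - (1)·-1.137 - (-4)·1.659) / (8) = 2.472
  v = (-3 - (-2)·2.472 - (-1.1)·1.659) / (5.1) = 0.739
  w = (5 - (-2)·2.472 - (1)·0.739) / (4) = 2.301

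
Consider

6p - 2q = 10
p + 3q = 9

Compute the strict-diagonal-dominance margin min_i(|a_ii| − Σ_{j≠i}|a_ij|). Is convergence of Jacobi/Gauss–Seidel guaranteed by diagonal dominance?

row 1: |6| − (2) = 4
row 2: |3| − (1) = 2
minimum over rows = 2 → strictly diagonally dominant (convergence guaranteed)

2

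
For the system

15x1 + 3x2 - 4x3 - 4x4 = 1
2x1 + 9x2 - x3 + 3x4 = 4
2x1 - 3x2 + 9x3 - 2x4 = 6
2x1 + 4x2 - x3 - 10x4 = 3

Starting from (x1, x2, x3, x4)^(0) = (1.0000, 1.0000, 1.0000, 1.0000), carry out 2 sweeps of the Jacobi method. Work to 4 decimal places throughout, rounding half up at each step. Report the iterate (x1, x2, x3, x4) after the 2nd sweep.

Iteration 1:
  x1 = (1 - (3)·1.0000 - (-4)·1.0000 - (-4)·1.0000) / (15) = 0.4000
  x2 = (4 - (2)·1.0000 - (-1)·1.0000 - (3)·1.0000) / (9) = 0.0000
  x3 = (6 - (2)·1.0000 - (-3)·1.0000 - (-2)·1.0000) / (9) = 1.0000
  x4 = (3 - (2)·1.0000 - (4)·1.0000 - (-1)·1.0000) / (-10) = 0.2000
Iteration 2:
  x1 = (1 - (3)·0.0000 - (-4)·1.0000 - (-4)·0.2000) / (15) = 0.3867
  x2 = (4 - (2)·0.4000 - (-1)·1.0000 - (3)·0.2000) / (9) = 0.4000
  x3 = (6 - (2)·0.4000 - (-3)·0.0000 - (-2)·0.2000) / (9) = 0.6222
  x4 = (3 - (2)·0.4000 - (4)·0.0000 - (-1)·1.0000) / (-10) = -0.3200

(0.3867, 0.4000, 0.6222, -0.3200)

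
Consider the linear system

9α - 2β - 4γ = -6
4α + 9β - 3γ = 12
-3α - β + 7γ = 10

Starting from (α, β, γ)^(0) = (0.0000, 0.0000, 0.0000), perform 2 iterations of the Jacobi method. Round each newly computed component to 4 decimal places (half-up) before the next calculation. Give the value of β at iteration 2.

2.1058

Iteration 1:
  α = (-6 - (-2)·0.0000 - (-4)·0.0000) / (9) = -0.6667
  β = (12 - (4)·0.0000 - (-3)·0.0000) / (9) = 1.3333
  γ = (10 - (-3)·0.0000 - (-1)·0.0000) / (7) = 1.4286
Iteration 2:
  α = (-6 - (-2)·1.3333 - (-4)·1.4286) / (9) = 0.2646
  β = (12 - (4)·-0.6667 - (-3)·1.4286) / (9) = 2.1058
  γ = (10 - (-3)·-0.6667 - (-1)·1.3333) / (7) = 1.3333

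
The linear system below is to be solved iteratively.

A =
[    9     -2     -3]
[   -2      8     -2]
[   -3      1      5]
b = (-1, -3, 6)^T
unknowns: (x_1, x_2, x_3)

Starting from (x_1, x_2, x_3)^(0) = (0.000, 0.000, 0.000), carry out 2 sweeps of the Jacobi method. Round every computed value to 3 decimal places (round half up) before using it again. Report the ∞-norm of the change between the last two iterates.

0.317

Iteration 1:
  x_1 = (-1 - (-2)·0.000 - (-3)·0.000) / (9) = -0.111
  x_2 = (-3 - (-2)·0.000 - (-2)·0.000) / (8) = -0.375
  x_3 = (6 - (-3)·0.000 - (1)·0.000) / (5) = 1.200
Iteration 2:
  x_1 = (-1 - (-2)·-0.375 - (-3)·1.200) / (9) = 0.206
  x_2 = (-3 - (-2)·-0.111 - (-2)·1.200) / (8) = -0.103
  x_3 = (6 - (-3)·-0.111 - (1)·-0.375) / (5) = 1.208
Change: (0.317, 0.272, 0.008) → max |·| = 0.317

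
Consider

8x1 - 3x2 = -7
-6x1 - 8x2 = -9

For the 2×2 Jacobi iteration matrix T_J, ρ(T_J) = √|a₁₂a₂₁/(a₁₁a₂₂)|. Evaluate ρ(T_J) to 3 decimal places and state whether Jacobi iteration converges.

0.530

a₁₂a₂₁/(a₁₁a₂₂) = (-3)·(-6) / ((8)·(-8)) = -0.281250
ρ = √|-0.281250| = √0.281250 = 0.530
ρ < 1, so Jacobi converges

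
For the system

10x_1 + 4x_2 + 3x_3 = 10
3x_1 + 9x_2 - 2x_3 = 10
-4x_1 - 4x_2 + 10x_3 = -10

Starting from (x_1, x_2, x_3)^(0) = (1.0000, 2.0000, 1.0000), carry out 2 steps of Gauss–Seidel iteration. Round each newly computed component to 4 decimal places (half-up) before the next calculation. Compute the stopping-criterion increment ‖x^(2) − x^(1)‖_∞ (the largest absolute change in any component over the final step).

0.7013

Iteration 1:
  x_1 = (10 - (4)·2.0000 - (3)·1.0000) / (10) = -0.1000
  x_2 = (10 - (3)·-0.1000 - (-2)·1.0000) / (9) = 1.3667
  x_3 = (-10 - (-4)·-0.1000 - (-4)·1.3667) / (10) = -0.4933
Iteration 2:
  x_1 = (10 - (4)·1.3667 - (3)·-0.4933) / (10) = 0.6013
  x_2 = (10 - (3)·0.6013 - (-2)·-0.4933) / (9) = 0.8011
  x_3 = (-10 - (-4)·0.6013 - (-4)·0.8011) / (10) = -0.4390
Change: (0.7013, -0.5656, 0.0543) → max |·| = 0.7013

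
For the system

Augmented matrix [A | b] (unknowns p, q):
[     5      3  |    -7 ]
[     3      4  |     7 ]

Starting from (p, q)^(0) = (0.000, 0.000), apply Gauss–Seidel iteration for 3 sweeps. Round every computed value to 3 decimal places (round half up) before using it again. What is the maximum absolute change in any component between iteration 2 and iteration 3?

Iteration 1:
  p = (-7 - (3)·0.000) / (5) = -1.400
  q = (7 - (3)·-1.400) / (4) = 2.800
Iteration 2:
  p = (-7 - (3)·2.800) / (5) = -3.080
  q = (7 - (3)·-3.080) / (4) = 4.060
Iteration 3:
  p = (-7 - (3)·4.060) / (5) = -3.836
  q = (7 - (3)·-3.836) / (4) = 4.627
Change: (-0.756, 0.567) → max |·| = 0.756

0.756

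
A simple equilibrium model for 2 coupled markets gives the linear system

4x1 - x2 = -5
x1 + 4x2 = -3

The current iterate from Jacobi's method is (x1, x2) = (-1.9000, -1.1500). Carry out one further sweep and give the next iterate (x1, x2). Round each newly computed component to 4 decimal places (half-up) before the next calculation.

One sweep:
  x1 = (-5 - (-1)·-1.1500) / (4) = -1.5375
  x2 = (-3 - (1)·-1.9000) / (4) = -0.2750

(-1.5375, -0.2750)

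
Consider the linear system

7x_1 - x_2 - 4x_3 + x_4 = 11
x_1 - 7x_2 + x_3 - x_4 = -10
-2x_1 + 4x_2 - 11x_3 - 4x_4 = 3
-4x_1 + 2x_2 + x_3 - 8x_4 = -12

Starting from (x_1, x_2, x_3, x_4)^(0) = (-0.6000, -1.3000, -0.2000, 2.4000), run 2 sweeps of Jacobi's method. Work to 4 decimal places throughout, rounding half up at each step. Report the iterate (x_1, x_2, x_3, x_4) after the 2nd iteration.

(0.6407, 1.1385, -0.6156, 1.0899)

Iteration 1:
  x_1 = (11 - (-1)·-1.3000 - (-4)·-0.2000 - (1)·2.4000) / (7) = 0.9286
  x_2 = (-10 - (1)·-0.6000 - (1)·-0.2000 - (-1)·2.4000) / (-7) = 0.9714
  x_3 = (3 - (-2)·-0.6000 - (4)·-1.3000 - (-4)·2.4000) / (-11) = -1.5091
  x_4 = (-12 - (-4)·-0.6000 - (2)·-1.3000 - (1)·-0.2000) / (-8) = 1.4500
Iteration 2:
  x_1 = (11 - (-1)·0.9714 - (-4)·-1.5091 - (1)·1.4500) / (7) = 0.6407
  x_2 = (-10 - (1)·0.9286 - (1)·-1.5091 - (-1)·1.4500) / (-7) = 1.1385
  x_3 = (3 - (-2)·0.9286 - (4)·0.9714 - (-4)·1.4500) / (-11) = -0.6156
  x_4 = (-12 - (-4)·0.9286 - (2)·0.9714 - (1)·-1.5091) / (-8) = 1.0899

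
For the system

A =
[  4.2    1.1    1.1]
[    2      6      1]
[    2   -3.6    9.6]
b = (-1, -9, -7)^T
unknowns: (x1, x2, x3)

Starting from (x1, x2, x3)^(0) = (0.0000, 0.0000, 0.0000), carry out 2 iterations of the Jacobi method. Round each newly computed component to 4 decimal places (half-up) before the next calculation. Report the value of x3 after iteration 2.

Iteration 1:
  x1 = (-1 - (1.1)·0.0000 - (1.1)·0.0000) / (4.2) = -0.2381
  x2 = (-9 - (2)·0.0000 - (1)·0.0000) / (6) = -1.5000
  x3 = (-7 - (2)·0.0000 - (-3.6)·0.0000) / (9.6) = -0.7292
Iteration 2:
  x1 = (-1 - (1.1)·-1.5000 - (1.1)·-0.7292) / (4.2) = 0.3457
  x2 = (-9 - (2)·-0.2381 - (1)·-0.7292) / (6) = -1.2991
  x3 = (-7 - (2)·-0.2381 - (-3.6)·-1.5000) / (9.6) = -1.2421

-1.2421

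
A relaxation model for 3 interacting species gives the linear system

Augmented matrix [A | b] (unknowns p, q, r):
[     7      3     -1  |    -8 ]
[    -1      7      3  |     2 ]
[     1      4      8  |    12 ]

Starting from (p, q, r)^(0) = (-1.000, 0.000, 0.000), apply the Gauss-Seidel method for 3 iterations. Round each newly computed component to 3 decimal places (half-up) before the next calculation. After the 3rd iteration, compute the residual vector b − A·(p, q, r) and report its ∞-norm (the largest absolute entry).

0.255

Iteration 1:
  p = (-8 - (3)·0.000 - (-1)·0.000) / (7) = -1.143
  q = (2 - (-1)·-1.143 - (3)·0.000) / (7) = 0.122
  r = (12 - (1)·-1.143 - (4)·0.122) / (8) = 1.582
Iteration 2:
  p = (-8 - (3)·0.122 - (-1)·1.582) / (7) = -0.969
  q = (2 - (-1)·-0.969 - (3)·1.582) / (7) = -0.531
  r = (12 - (1)·-0.969 - (4)·-0.531) / (8) = 1.887
Iteration 3:
  p = (-8 - (3)·-0.531 - (-1)·1.887) / (7) = -0.646
  q = (2 - (-1)·-0.646 - (3)·1.887) / (7) = -0.615
  r = (12 - (1)·-0.646 - (4)·-0.615) / (8) = 1.888
Residual b − A·x = (0.255, -0.005, 0.002); ∞-norm = 0.255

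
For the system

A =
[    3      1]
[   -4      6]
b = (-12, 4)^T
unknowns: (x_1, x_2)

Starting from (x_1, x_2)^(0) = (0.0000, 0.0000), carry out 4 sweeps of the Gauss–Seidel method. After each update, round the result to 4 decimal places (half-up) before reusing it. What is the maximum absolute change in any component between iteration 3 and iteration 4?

0.0329

Iteration 1:
  x_1 = (-12 - (1)·0.0000) / (3) = -4.0000
  x_2 = (4 - (-4)·-4.0000) / (6) = -2.0000
Iteration 2:
  x_1 = (-12 - (1)·-2.0000) / (3) = -3.3333
  x_2 = (4 - (-4)·-3.3333) / (6) = -1.5555
Iteration 3:
  x_1 = (-12 - (1)·-1.5555) / (3) = -3.4815
  x_2 = (4 - (-4)·-3.4815) / (6) = -1.6543
Iteration 4:
  x_1 = (-12 - (1)·-1.6543) / (3) = -3.4486
  x_2 = (4 - (-4)·-3.4486) / (6) = -1.6324
Change: (0.0329, 0.0219) → max |·| = 0.0329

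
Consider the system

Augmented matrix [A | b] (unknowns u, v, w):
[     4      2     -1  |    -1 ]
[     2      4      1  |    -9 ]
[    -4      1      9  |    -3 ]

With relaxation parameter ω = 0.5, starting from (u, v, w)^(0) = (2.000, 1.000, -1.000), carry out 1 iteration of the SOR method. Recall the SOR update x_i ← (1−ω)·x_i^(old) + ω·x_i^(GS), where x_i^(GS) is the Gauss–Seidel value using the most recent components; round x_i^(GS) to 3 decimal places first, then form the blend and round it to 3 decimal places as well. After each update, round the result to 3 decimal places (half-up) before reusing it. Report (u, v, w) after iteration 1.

(0.500, -0.625, -0.521)

Iteration 1:
  u: GS value = (-1 - (2)·1.000 - (-1)·-1.000) / (4) = -1.000;  u ← (1−ω)·2.000 + ω·-1.000 = 0.500
  v: GS value = (-9 - (2)·0.500 - (1)·-1.000) / (4) = -2.250;  v ← (1−ω)·1.000 + ω·-2.250 = -0.625
  w: GS value = (-3 - (-4)·0.500 - (1)·-0.625) / (9) = -0.042;  w ← (1−ω)·-1.000 + ω·-0.042 = -0.521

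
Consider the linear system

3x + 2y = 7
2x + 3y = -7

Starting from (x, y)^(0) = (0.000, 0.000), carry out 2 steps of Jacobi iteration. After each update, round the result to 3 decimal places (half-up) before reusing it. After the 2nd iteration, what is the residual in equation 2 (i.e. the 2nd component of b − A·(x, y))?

-3.111

Iteration 1:
  x = (7 - (2)·0.000) / (3) = 2.333
  y = (-7 - (2)·0.000) / (3) = -2.333
Iteration 2:
  x = (7 - (2)·-2.333) / (3) = 3.889
  y = (-7 - (2)·2.333) / (3) = -3.889
Residual b − A·x = (3.111, -3.111)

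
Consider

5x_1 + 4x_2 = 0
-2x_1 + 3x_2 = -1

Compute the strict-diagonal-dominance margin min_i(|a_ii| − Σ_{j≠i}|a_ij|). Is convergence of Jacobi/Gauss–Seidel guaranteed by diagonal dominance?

1

row 1: |5| − (4) = 1
row 2: |3| − (2) = 1
minimum over rows = 1 → strictly diagonally dominant (convergence guaranteed)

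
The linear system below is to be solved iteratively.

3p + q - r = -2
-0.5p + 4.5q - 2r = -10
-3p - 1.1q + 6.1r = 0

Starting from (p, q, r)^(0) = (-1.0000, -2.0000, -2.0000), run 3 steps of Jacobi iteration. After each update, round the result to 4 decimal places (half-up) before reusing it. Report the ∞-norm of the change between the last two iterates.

Iteration 1:
  p = (-2 - (1)·-2.0000 - (-1)·-2.0000) / (3) = -0.6667
  q = (-10 - (-0.5)·-1.0000 - (-2)·-2.0000) / (4.5) = -3.2222
  r = (0 - (-3)·-1.0000 - (-1.1)·-2.0000) / (6.1) = -0.8525
Iteration 2:
  p = (-2 - (1)·-3.2222 - (-1)·-0.8525) / (3) = 0.1232
  q = (-10 - (-0.5)·-0.6667 - (-2)·-0.8525) / (4.5) = -2.6752
  r = (0 - (-3)·-0.6667 - (-1.1)·-3.2222) / (6.1) = -0.9089
Iteration 3:
  p = (-2 - (1)·-2.6752 - (-1)·-0.9089) / (3) = -0.0779
  q = (-10 - (-0.5)·0.1232 - (-2)·-0.9089) / (4.5) = -2.6125
  r = (0 - (-3)·0.1232 - (-1.1)·-2.6752) / (6.1) = -0.4218
Change: (-0.2011, 0.0627, 0.4871) → max |·| = 0.4871

0.4871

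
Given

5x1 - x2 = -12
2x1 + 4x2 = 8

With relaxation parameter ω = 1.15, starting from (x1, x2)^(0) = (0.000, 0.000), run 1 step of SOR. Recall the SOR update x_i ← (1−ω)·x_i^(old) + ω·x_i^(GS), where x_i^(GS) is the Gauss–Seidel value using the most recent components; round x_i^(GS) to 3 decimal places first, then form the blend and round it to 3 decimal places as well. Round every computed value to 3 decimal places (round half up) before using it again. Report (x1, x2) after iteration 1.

(-2.760, 3.887)

Iteration 1:
  x1: GS value = (-12 - (-1)·0.000) / (5) = -2.400;  x1 ← (1−ω)·0.000 + ω·-2.400 = -2.760
  x2: GS value = (8 - (2)·-2.760) / (4) = 3.380;  x2 ← (1−ω)·0.000 + ω·3.380 = 3.887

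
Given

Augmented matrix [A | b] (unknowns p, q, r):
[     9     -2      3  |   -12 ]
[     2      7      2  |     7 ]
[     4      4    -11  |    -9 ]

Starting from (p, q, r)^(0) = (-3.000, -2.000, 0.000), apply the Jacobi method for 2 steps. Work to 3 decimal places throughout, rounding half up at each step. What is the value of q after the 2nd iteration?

Iteration 1:
  p = (-12 - (-2)·-2.000 - (3)·0.000) / (9) = -1.778
  q = (7 - (2)·-3.000 - (2)·0.000) / (7) = 1.857
  r = (-9 - (4)·-3.000 - (4)·-2.000) / (-11) = -1.000
Iteration 2:
  p = (-12 - (-2)·1.857 - (3)·-1.000) / (9) = -0.587
  q = (7 - (2)·-1.778 - (2)·-1.000) / (7) = 1.794
  r = (-9 - (4)·-1.778 - (4)·1.857) / (-11) = 0.847

1.794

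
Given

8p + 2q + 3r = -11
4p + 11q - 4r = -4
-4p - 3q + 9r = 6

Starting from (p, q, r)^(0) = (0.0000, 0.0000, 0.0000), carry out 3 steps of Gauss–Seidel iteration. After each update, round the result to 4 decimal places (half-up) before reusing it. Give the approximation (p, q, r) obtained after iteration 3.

Iteration 1:
  p = (-11 - (2)·0.0000 - (3)·0.0000) / (8) = -1.3750
  q = (-4 - (4)·-1.3750 - (-4)·0.0000) / (11) = 0.1364
  r = (6 - (-4)·-1.3750 - (-3)·0.1364) / (9) = 0.1010
Iteration 2:
  p = (-11 - (2)·0.1364 - (3)·0.1010) / (8) = -1.4470
  q = (-4 - (4)·-1.4470 - (-4)·0.1010) / (11) = 0.1993
  r = (6 - (-4)·-1.4470 - (-3)·0.1993) / (9) = 0.0900
Iteration 3:
  p = (-11 - (2)·0.1993 - (3)·0.0900) / (8) = -1.4586
  q = (-4 - (4)·-1.4586 - (-4)·0.0900) / (11) = 0.1995
  r = (6 - (-4)·-1.4586 - (-3)·0.1995) / (9) = 0.0849

(-1.4586, 0.1995, 0.0849)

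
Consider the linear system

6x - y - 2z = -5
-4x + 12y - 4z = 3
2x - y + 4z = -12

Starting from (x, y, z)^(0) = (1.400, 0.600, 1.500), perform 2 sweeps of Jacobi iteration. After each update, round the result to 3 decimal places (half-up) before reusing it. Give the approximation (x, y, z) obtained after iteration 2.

(-1.814, -1.011, -2.579)

Iteration 1:
  x = (-5 - (-1)·0.600 - (-2)·1.500) / (6) = -0.233
  y = (3 - (-4)·1.400 - (-4)·1.500) / (12) = 1.217
  z = (-12 - (2)·1.400 - (-1)·0.600) / (4) = -3.550
Iteration 2:
  x = (-5 - (-1)·1.217 - (-2)·-3.550) / (6) = -1.814
  y = (3 - (-4)·-0.233 - (-4)·-3.550) / (12) = -1.011
  z = (-12 - (2)·-0.233 - (-1)·1.217) / (4) = -2.579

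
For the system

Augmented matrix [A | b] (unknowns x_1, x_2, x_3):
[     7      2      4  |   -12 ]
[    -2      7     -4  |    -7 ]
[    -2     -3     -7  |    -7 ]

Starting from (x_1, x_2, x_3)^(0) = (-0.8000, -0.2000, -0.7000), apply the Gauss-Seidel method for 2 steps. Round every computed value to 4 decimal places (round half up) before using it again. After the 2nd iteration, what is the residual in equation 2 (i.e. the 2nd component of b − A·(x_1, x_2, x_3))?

-0.8583

Iteration 1:
  x_1 = (-12 - (2)·-0.2000 - (4)·-0.7000) / (7) = -1.2571
  x_2 = (-7 - (-2)·-1.2571 - (-4)·-0.7000) / (7) = -1.7592
  x_3 = (-7 - (-2)·-1.2571 - (-3)·-1.7592) / (-7) = 2.1131
Iteration 2:
  x_1 = (-12 - (2)·-1.7592 - (4)·2.1131) / (7) = -2.4191
  x_2 = (-7 - (-2)·-2.4191 - (-4)·2.1131) / (7) = -0.4837
  x_3 = (-7 - (-2)·-2.4191 - (-3)·-0.4837) / (-7) = 1.8985
Residual b − A·x = (-1.6929, -0.8583, 0.0002)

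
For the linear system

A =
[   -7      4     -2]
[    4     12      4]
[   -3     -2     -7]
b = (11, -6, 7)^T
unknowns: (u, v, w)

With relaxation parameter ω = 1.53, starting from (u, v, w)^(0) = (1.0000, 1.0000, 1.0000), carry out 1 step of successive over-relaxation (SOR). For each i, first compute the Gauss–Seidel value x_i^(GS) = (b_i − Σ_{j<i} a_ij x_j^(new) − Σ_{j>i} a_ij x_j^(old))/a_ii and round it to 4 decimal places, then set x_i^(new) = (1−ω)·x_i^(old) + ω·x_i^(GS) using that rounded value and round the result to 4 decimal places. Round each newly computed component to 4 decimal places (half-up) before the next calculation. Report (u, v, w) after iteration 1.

(-2.4971, -0.5315, -0.1903)

Iteration 1:
  u: GS value = (11 - (4)·1.0000 - (-2)·1.0000) / (-7) = -1.2857;  u ← (1−ω)·1.0000 + ω·-1.2857 = -2.4971
  v: GS value = (-6 - (4)·-2.4971 - (4)·1.0000) / (12) = -0.0010;  v ← (1−ω)·1.0000 + ω·-0.0010 = -0.5315
  w: GS value = (7 - (-3)·-2.4971 - (-2)·-0.5315) / (-7) = 0.2220;  w ← (1−ω)·1.0000 + ω·0.2220 = -0.1903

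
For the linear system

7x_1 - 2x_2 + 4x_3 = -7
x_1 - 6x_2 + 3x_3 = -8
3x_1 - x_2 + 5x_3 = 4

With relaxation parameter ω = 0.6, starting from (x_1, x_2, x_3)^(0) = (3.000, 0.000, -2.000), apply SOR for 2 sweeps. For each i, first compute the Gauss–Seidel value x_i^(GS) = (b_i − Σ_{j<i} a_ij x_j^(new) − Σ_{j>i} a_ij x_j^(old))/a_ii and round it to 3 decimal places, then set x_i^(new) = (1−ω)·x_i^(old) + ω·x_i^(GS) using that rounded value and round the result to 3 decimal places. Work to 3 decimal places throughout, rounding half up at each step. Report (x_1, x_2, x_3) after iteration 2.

(0.226, 0.731, 0.189)

Iteration 1:
  x_1: GS value = (-7 - (-2)·0.000 - (4)·-2.000) / (7) = 0.143;  x_1 ← (1−ω)·3.000 + ω·0.143 = 1.286
  x_2: GS value = (-8 - (1)·1.286 - (3)·-2.000) / (-6) = 0.548;  x_2 ← (1−ω)·0.000 + ω·0.548 = 0.329
  x_3: GS value = (4 - (3)·1.286 - (-1)·0.329) / (5) = 0.094;  x_3 ← (1−ω)·-2.000 + ω·0.094 = -0.744
Iteration 2:
  x_1: GS value = (-7 - (-2)·0.329 - (4)·-0.744) / (7) = -0.481;  x_1 ← (1−ω)·1.286 + ω·-0.481 = 0.226
  x_2: GS value = (-8 - (1)·0.226 - (3)·-0.744) / (-6) = 0.999;  x_2 ← (1−ω)·0.329 + ω·0.999 = 0.731
  x_3: GS value = (4 - (3)·0.226 - (-1)·0.731) / (5) = 0.811;  x_3 ← (1−ω)·-0.744 + ω·0.811 = 0.189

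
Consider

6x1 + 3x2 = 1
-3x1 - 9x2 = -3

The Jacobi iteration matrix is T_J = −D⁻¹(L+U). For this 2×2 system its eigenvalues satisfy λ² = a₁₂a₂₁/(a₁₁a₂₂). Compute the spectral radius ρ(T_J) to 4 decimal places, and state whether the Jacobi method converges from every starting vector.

0.4082

a₁₂a₂₁/(a₁₁a₂₂) = (3)·(-3) / ((6)·(-9)) = 0.166667
ρ = √|0.166667| = √0.166667 = 0.4082
ρ < 1, so Jacobi converges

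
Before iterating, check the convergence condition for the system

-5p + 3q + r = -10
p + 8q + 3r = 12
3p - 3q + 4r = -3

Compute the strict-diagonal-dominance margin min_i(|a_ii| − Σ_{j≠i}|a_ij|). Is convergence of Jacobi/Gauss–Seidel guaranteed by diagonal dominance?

row 1: |-5| − (3+1) = 1
row 2: |8| − (1+3) = 4
row 3: |4| − (3+3) = -2
minimum over rows = -2 → not strictly diagonally dominant

-2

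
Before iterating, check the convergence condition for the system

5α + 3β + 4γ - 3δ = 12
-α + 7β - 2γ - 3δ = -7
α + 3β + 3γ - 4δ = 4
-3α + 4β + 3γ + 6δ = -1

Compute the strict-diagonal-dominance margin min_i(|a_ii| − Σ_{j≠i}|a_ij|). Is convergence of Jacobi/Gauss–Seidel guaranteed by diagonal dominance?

-5

row 1: |5| − (3+4+3) = -5
row 2: |7| − (1+2+3) = 1
row 3: |3| − (1+3+4) = -5
row 4: |6| − (3+4+3) = -4
minimum over rows = -5 → not strictly diagonally dominant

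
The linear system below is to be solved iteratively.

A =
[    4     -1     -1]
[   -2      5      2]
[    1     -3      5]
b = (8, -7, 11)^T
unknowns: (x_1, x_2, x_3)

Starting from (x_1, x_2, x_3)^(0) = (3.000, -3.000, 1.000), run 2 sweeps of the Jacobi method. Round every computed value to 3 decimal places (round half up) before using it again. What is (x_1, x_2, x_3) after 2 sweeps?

(1.800, -0.720, 1.540)

Iteration 1:
  x_1 = (8 - (-1)·-3.000 - (-1)·1.000) / (4) = 1.500
  x_2 = (-7 - (-2)·3.000 - (2)·1.000) / (5) = -0.600
  x_3 = (11 - (1)·3.000 - (-3)·-3.000) / (5) = -0.200
Iteration 2:
  x_1 = (8 - (-1)·-0.600 - (-1)·-0.200) / (4) = 1.800
  x_2 = (-7 - (-2)·1.500 - (2)·-0.200) / (5) = -0.720
  x_3 = (11 - (1)·1.500 - (-3)·-0.600) / (5) = 1.540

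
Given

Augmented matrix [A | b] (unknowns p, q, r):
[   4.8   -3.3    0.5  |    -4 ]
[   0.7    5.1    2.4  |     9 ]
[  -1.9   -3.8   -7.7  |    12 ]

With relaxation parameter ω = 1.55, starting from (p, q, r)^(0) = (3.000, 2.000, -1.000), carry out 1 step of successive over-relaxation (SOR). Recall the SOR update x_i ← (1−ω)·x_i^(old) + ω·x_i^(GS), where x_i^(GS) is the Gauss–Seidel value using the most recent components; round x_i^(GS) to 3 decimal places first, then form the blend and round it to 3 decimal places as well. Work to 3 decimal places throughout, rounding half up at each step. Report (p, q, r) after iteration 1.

(-0.649, 2.502, -3.531)

Iteration 1:
  p: GS value = (-4 - (-3.3)·2.000 - (0.5)·-1.000) / (4.8) = 0.646;  p ← (1−ω)·3.000 + ω·0.646 = -0.649
  q: GS value = (9 - (0.7)·-0.649 - (2.4)·-1.000) / (5.1) = 2.324;  q ← (1−ω)·2.000 + ω·2.324 = 2.502
  r: GS value = (12 - (-1.9)·-0.649 - (-3.8)·2.502) / (-7.7) = -2.633;  r ← (1−ω)·-1.000 + ω·-2.633 = -3.531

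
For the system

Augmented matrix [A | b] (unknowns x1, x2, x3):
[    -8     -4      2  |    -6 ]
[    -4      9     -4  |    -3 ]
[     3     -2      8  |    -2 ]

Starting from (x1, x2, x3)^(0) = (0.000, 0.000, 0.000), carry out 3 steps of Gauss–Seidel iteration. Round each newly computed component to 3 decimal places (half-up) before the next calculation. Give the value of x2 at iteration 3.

Iteration 1:
  x1 = (-6 - (-4)·0.000 - (2)·0.000) / (-8) = 0.750
  x2 = (-3 - (-4)·0.750 - (-4)·0.000) / (9) = 0.000
  x3 = (-2 - (3)·0.750 - (-2)·0.000) / (8) = -0.531
Iteration 2:
  x1 = (-6 - (-4)·0.000 - (2)·-0.531) / (-8) = 0.617
  x2 = (-3 - (-4)·0.617 - (-4)·-0.531) / (9) = -0.295
  x3 = (-2 - (3)·0.617 - (-2)·-0.295) / (8) = -0.555
Iteration 3:
  x1 = (-6 - (-4)·-0.295 - (2)·-0.555) / (-8) = 0.759
  x2 = (-3 - (-4)·0.759 - (-4)·-0.555) / (9) = -0.243
  x3 = (-2 - (3)·0.759 - (-2)·-0.243) / (8) = -0.595

-0.243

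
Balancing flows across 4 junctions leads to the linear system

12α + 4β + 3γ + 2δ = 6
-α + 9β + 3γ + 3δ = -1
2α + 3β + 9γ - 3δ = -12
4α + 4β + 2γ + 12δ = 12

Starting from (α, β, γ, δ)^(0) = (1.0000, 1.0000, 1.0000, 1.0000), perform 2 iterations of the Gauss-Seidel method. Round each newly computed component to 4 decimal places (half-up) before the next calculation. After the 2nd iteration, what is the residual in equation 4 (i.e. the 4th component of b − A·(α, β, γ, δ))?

Iteration 1:
  α = (6 - (4)·1.0000 - (3)·1.0000 - (2)·1.0000) / (12) = -0.2500
  β = (-1 - (-1)·-0.2500 - (3)·1.0000 - (3)·1.0000) / (9) = -0.8056
  γ = (-12 - (2)·-0.2500 - (3)·-0.8056 - (-3)·1.0000) / (9) = -0.6759
  δ = (12 - (4)·-0.2500 - (4)·-0.8056 - (2)·-0.6759) / (12) = 1.4645
Iteration 2:
  α = (6 - (4)·-0.8056 - (3)·-0.6759 - (2)·1.4645) / (12) = 0.6934
  β = (-1 - (-1)·0.6934 - (3)·-0.6759 - (3)·1.4645) / (9) = -0.2969
  γ = (-12 - (2)·0.6934 - (3)·-0.2969 - (-3)·1.4645) / (9) = -0.9003
  δ = (12 - (4)·0.6934 - (4)·-0.2969 - (2)·-0.9003) / (12) = 1.0179
Residual b − A·x = (-0.4681, 2.0127, -1.3397, -0.0002)

-0.0002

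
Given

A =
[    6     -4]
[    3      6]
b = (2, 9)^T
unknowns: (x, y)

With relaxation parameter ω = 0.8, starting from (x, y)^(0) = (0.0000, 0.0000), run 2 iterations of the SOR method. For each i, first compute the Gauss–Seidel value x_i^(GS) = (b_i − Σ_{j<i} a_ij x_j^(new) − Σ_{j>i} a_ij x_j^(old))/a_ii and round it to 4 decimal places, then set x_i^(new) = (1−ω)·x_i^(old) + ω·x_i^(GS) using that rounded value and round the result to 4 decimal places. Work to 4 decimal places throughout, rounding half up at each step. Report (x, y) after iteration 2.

(0.9032, 1.0574)

Iteration 1:
  x: GS value = (2 - (-4)·0.0000) / (6) = 0.3333;  x ← (1−ω)·0.0000 + ω·0.3333 = 0.2666
  y: GS value = (9 - (3)·0.2666) / (6) = 1.3667;  y ← (1−ω)·0.0000 + ω·1.3667 = 1.0934
Iteration 2:
  x: GS value = (2 - (-4)·1.0934) / (6) = 1.0623;  x ← (1−ω)·0.2666 + ω·1.0623 = 0.9032
  y: GS value = (9 - (3)·0.9032) / (6) = 1.0484;  y ← (1−ω)·1.0934 + ω·1.0484 = 1.0574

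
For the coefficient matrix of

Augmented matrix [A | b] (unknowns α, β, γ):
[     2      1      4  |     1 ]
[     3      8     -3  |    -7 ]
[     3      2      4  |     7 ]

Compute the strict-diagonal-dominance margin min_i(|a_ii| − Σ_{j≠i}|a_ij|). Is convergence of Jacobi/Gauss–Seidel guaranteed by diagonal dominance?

row 1: |2| − (1+4) = -3
row 2: |8| − (3+3) = 2
row 3: |4| − (3+2) = -1
minimum over rows = -3 → not strictly diagonally dominant

-3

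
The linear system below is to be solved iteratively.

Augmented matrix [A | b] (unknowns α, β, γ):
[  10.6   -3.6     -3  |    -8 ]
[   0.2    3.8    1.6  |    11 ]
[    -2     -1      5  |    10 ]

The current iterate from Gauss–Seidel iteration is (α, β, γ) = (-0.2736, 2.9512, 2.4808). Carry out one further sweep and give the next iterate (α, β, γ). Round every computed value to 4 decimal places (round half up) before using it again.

One sweep:
  α = (-8 - (-3.6)·2.9512 - (-3)·2.4808) / (10.6) = 0.9497
  β = (11 - (0.2)·0.9497 - (1.6)·2.4808) / (3.8) = 1.8002
  γ = (10 - (-2)·0.9497 - (-1)·1.8002) / (5) = 2.7399

(0.9497, 1.8002, 2.7399)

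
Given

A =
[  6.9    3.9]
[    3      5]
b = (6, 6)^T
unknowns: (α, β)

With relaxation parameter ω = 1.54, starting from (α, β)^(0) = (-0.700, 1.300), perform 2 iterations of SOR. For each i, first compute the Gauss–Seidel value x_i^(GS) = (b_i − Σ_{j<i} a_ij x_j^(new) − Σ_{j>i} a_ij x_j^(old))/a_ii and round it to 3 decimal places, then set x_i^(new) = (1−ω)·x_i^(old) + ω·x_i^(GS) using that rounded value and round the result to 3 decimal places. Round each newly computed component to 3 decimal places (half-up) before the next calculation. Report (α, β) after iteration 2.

Iteration 1:
  α: GS value = (6 - (3.9)·1.300) / (6.9) = 0.135;  α ← (1−ω)·-0.700 + ω·0.135 = 0.586
  β: GS value = (6 - (3)·0.586) / (5) = 0.848;  β ← (1−ω)·1.300 + ω·0.848 = 0.604
Iteration 2:
  α: GS value = (6 - (3.9)·0.604) / (6.9) = 0.528;  α ← (1−ω)·0.586 + ω·0.528 = 0.497
  β: GS value = (6 - (3)·0.497) / (5) = 0.902;  β ← (1−ω)·0.604 + ω·0.902 = 1.063

(0.497, 1.063)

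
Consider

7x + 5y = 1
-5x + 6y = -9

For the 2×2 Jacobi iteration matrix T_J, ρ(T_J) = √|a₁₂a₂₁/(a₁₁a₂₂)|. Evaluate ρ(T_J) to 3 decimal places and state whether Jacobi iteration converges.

0.772

a₁₂a₂₁/(a₁₁a₂₂) = (5)·(-5) / ((7)·(6)) = -0.595238
ρ = √|-0.595238| = √0.595238 = 0.772
ρ < 1, so Jacobi converges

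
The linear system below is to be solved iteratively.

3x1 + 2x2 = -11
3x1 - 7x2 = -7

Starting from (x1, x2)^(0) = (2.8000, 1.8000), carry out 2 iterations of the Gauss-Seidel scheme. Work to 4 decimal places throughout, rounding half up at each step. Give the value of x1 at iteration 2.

Iteration 1:
  x1 = (-11 - (2)·1.8000) / (3) = -4.8667
  x2 = (-7 - (3)·-4.8667) / (-7) = -1.0857
Iteration 2:
  x1 = (-11 - (2)·-1.0857) / (3) = -2.9429
  x2 = (-7 - (3)·-2.9429) / (-7) = -0.2612

-2.9429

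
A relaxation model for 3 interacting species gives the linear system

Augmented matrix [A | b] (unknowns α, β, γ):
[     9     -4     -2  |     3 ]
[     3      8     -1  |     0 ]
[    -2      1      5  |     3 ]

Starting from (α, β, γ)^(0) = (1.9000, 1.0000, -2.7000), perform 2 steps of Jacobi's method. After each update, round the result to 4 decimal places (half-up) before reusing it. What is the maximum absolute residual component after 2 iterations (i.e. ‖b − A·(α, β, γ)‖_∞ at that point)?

3.9558

Iteration 1:
  α = (3 - (-4)·1.0000 - (-2)·-2.7000) / (9) = 0.1778
  β = (0 - (3)·1.9000 - (-1)·-2.7000) / (8) = -1.0500
  γ = (3 - (-2)·1.9000 - (1)·1.0000) / (5) = 1.1600
Iteration 2:
  α = (3 - (-4)·-1.0500 - (-2)·1.1600) / (9) = 0.1244
  β = (0 - (3)·0.1778 - (-1)·1.1600) / (8) = 0.0783
  γ = (3 - (-2)·0.1778 - (1)·-1.0500) / (5) = 0.8811
Residual b − A·x = (3.9558, -0.1185, -1.2350); ∞-norm = 3.9558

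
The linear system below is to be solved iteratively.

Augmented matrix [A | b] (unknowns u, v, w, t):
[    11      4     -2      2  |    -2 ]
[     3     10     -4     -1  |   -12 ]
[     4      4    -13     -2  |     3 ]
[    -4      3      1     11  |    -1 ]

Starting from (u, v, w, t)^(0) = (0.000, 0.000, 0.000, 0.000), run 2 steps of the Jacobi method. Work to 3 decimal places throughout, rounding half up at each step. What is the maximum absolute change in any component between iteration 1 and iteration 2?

0.411

Iteration 1:
  u = (-2 - (4)·0.000 - (-2)·0.000 - (2)·0.000) / (11) = -0.182
  v = (-12 - (3)·0.000 - (-4)·0.000 - (-1)·0.000) / (10) = -1.200
  w = (3 - (4)·0.000 - (4)·0.000 - (-2)·0.000) / (-13) = -0.231
  t = (-1 - (-4)·0.000 - (3)·0.000 - (1)·0.000) / (11) = -0.091
Iteration 2:
  u = (-2 - (4)·-1.200 - (-2)·-0.231 - (2)·-0.091) / (11) = 0.229
  v = (-12 - (3)·-0.182 - (-4)·-0.231 - (-1)·-0.091) / (10) = -1.247
  w = (3 - (4)·-0.182 - (4)·-1.200 - (-2)·-0.091) / (-13) = -0.642
  t = (-1 - (-4)·-0.182 - (3)·-1.200 - (1)·-0.231) / (11) = 0.191
Change: (0.411, -0.047, -0.411, 0.282) → max |·| = 0.411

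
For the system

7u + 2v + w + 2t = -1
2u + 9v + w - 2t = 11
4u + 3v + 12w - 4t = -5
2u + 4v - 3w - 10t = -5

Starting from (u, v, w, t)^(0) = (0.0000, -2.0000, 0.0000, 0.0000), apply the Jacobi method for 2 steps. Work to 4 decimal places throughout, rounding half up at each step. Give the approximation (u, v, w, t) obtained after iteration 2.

(-0.4182, 1.0511, -0.9651, 1.0496)

Iteration 1:
  u = (-1 - (2)·-2.0000 - (1)·0.0000 - (2)·0.0000) / (7) = 0.4286
  v = (11 - (2)·0.0000 - (1)·0.0000 - (-2)·0.0000) / (9) = 1.2222
  w = (-5 - (4)·0.0000 - (3)·-2.0000 - (-4)·0.0000) / (12) = 0.0833
  t = (-5 - (2)·0.0000 - (4)·-2.0000 - (-3)·0.0000) / (-10) = -0.3000
Iteration 2:
  u = (-1 - (2)·1.2222 - (1)·0.0833 - (2)·-0.3000) / (7) = -0.4182
  v = (11 - (2)·0.4286 - (1)·0.0833 - (-2)·-0.3000) / (9) = 1.0511
  w = (-5 - (4)·0.4286 - (3)·1.2222 - (-4)·-0.3000) / (12) = -0.9651
  t = (-5 - (2)·0.4286 - (4)·1.2222 - (-3)·0.0833) / (-10) = 1.0496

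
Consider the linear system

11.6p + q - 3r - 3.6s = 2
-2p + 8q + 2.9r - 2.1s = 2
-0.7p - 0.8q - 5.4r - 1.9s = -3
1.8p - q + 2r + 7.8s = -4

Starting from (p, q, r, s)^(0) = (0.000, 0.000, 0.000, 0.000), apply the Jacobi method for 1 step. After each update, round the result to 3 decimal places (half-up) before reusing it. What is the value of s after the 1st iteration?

Iteration 1:
  p = (2 - (1)·0.000 - (-3)·0.000 - (-3.6)·0.000) / (11.6) = 0.172
  q = (2 - (-2)·0.000 - (2.9)·0.000 - (-2.1)·0.000) / (8) = 0.250
  r = (-3 - (-0.7)·0.000 - (-0.8)·0.000 - (-1.9)·0.000) / (-5.4) = 0.556
  s = (-4 - (1.8)·0.000 - (-1)·0.000 - (2)·0.000) / (7.8) = -0.513

-0.513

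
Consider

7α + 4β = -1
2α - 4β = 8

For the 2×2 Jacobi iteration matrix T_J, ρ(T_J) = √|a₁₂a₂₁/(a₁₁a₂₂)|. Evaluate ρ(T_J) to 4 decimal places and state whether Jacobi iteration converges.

0.5345

a₁₂a₂₁/(a₁₁a₂₂) = (4)·(2) / ((7)·(-4)) = -0.285714
ρ = √|-0.285714| = √0.285714 = 0.5345
ρ < 1, so Jacobi converges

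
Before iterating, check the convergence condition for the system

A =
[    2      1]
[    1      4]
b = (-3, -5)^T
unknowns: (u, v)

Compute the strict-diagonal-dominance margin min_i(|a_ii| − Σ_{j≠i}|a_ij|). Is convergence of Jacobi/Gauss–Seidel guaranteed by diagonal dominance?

row 1: |2| − (1) = 1
row 2: |4| − (1) = 3
minimum over rows = 1 → strictly diagonally dominant (convergence guaranteed)

1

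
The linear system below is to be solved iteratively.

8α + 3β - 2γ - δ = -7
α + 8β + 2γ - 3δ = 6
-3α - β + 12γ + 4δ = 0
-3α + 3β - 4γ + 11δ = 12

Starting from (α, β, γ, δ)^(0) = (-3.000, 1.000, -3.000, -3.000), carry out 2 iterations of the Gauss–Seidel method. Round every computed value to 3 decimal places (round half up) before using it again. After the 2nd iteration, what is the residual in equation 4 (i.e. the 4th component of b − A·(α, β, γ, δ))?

-0.002

Iteration 1:
  α = (-7 - (3)·1.000 - (-2)·-3.000 - (-1)·-3.000) / (8) = -2.375
  β = (6 - (1)·-2.375 - (2)·-3.000 - (-3)·-3.000) / (8) = 0.672
  γ = (0 - (-3)·-2.375 - (-1)·0.672 - (4)·-3.000) / (12) = 0.462
  δ = (12 - (-3)·-2.375 - (3)·0.672 - (-4)·0.462) / (11) = 0.428
Iteration 2:
  α = (-7 - (3)·0.672 - (-2)·0.462 - (-1)·0.428) / (8) = -0.958
  β = (6 - (1)·-0.958 - (2)·0.462 - (-3)·0.428) / (8) = 0.915
  γ = (0 - (-3)·-0.958 - (-1)·0.915 - (4)·0.428) / (12) = -0.306
  δ = (12 - (-3)·-0.958 - (3)·0.915 - (-4)·-0.306) / (11) = 0.469
Residual b − A·x = (-2.224, 1.657, -0.163, -0.002)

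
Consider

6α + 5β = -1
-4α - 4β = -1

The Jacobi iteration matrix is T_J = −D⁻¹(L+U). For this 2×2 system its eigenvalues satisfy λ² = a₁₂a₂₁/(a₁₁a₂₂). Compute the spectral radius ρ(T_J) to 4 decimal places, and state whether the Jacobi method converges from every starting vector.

a₁₂a₂₁/(a₁₁a₂₂) = (5)·(-4) / ((6)·(-4)) = 0.833333
ρ = √|0.833333| = √0.833333 = 0.9129
ρ < 1, so Jacobi converges

0.9129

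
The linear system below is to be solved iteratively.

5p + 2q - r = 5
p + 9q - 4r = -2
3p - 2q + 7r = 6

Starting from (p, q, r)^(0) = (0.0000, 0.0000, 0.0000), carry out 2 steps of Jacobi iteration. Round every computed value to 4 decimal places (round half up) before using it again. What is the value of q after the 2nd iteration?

0.0476

Iteration 1:
  p = (5 - (2)·0.0000 - (-1)·0.0000) / (5) = 1.0000
  q = (-2 - (1)·0.0000 - (-4)·0.0000) / (9) = -0.2222
  r = (6 - (3)·0.0000 - (-2)·0.0000) / (7) = 0.8571
Iteration 2:
  p = (5 - (2)·-0.2222 - (-1)·0.8571) / (5) = 1.2603
  q = (-2 - (1)·1.0000 - (-4)·0.8571) / (9) = 0.0476
  r = (6 - (3)·1.0000 - (-2)·-0.2222) / (7) = 0.3651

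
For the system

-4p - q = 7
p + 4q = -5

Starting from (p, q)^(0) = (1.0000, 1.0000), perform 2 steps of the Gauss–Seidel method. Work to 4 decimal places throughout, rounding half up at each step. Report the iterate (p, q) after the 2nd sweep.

(-1.5625, -0.8594)

Iteration 1:
  p = (7 - (-1)·1.0000) / (-4) = -2.0000
  q = (-5 - (1)·-2.0000) / (4) = -0.7500
Iteration 2:
  p = (7 - (-1)·-0.7500) / (-4) = -1.5625
  q = (-5 - (1)·-1.5625) / (4) = -0.8594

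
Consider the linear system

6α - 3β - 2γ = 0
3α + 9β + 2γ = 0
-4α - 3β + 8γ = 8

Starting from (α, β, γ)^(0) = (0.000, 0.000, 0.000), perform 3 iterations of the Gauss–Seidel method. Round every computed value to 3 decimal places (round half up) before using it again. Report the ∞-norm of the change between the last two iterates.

0.152

Iteration 1:
  α = (0 - (-3)·0.000 - (-2)·0.000) / (6) = 0.000
  β = (0 - (3)·0.000 - (2)·0.000) / (9) = 0.000
  γ = (8 - (-4)·0.000 - (-3)·0.000) / (8) = 1.000
Iteration 2:
  α = (0 - (-3)·0.000 - (-2)·1.000) / (6) = 0.333
  β = (0 - (3)·0.333 - (2)·1.000) / (9) = -0.333
  γ = (8 - (-4)·0.333 - (-3)·-0.333) / (8) = 1.042
Iteration 3:
  α = (0 - (-3)·-0.333 - (-2)·1.042) / (6) = 0.181
  β = (0 - (3)·0.181 - (2)·1.042) / (9) = -0.292
  γ = (8 - (-4)·0.181 - (-3)·-0.292) / (8) = 0.981
Change: (-0.152, 0.041, -0.061) → max |·| = 0.152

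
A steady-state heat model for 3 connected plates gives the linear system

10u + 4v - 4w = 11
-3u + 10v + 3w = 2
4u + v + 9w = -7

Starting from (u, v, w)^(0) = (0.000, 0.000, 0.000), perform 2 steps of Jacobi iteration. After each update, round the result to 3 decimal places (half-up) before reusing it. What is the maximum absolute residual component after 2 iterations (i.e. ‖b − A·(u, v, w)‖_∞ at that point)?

4.298

Iteration 1:
  u = (11 - (4)·0.000 - (-4)·0.000) / (10) = 1.100
  v = (2 - (-3)·0.000 - (3)·0.000) / (10) = 0.200
  w = (-7 - (4)·0.000 - (1)·0.000) / (9) = -0.778
Iteration 2:
  u = (11 - (4)·0.200 - (-4)·-0.778) / (10) = 0.709
  v = (2 - (-3)·1.100 - (3)·-0.778) / (10) = 0.763
  w = (-7 - (4)·1.100 - (1)·0.200) / (9) = -1.289
Residual b − A·x = (-4.298, 0.364, 1.002); ∞-norm = 4.298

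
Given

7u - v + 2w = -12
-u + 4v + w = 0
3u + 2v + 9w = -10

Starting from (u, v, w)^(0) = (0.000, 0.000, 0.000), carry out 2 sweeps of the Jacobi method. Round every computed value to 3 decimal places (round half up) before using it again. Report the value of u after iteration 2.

Iteration 1:
  u = (-12 - (-1)·0.000 - (2)·0.000) / (7) = -1.714
  v = (0 - (-1)·0.000 - (1)·0.000) / (4) = 0.000
  w = (-10 - (3)·0.000 - (2)·0.000) / (9) = -1.111
Iteration 2:
  u = (-12 - (-1)·0.000 - (2)·-1.111) / (7) = -1.397
  v = (0 - (-1)·-1.714 - (1)·-1.111) / (4) = -0.151
  w = (-10 - (3)·-1.714 - (2)·0.000) / (9) = -0.540

-1.397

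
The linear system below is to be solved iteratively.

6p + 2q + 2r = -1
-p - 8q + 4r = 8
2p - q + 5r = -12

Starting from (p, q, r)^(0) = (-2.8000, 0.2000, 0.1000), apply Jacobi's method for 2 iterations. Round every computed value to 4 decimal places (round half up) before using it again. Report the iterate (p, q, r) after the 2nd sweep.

(0.4467, -1.5867, -2.4133)

Iteration 1:
  p = (-1 - (2)·0.2000 - (2)·0.1000) / (6) = -0.2667
  q = (8 - (-1)·-2.8000 - (4)·0.1000) / (-8) = -0.6000
  r = (-12 - (2)·-2.8000 - (-1)·0.2000) / (5) = -1.2400
Iteration 2:
  p = (-1 - (2)·-0.6000 - (2)·-1.2400) / (6) = 0.4467
  q = (8 - (-1)·-0.2667 - (4)·-1.2400) / (-8) = -1.5867
  r = (-12 - (2)·-0.2667 - (-1)·-0.6000) / (5) = -2.4133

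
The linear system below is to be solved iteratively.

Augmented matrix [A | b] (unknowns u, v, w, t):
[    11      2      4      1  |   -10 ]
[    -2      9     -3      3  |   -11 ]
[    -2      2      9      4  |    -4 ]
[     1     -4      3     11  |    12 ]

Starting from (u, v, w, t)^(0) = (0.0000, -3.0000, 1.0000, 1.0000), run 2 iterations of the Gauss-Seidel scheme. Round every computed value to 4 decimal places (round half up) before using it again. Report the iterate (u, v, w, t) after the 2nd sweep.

Iteration 1:
  u = (-10 - (2)·-3.0000 - (4)·1.0000 - (1)·1.0000) / (11) = -0.8182
  v = (-11 - (-2)·-0.8182 - (-3)·1.0000 - (3)·1.0000) / (9) = -1.4040
  w = (-4 - (-2)·-0.8182 - (2)·-1.4040 - (4)·1.0000) / (9) = -0.7587
  t = (12 - (1)·-0.8182 - (-4)·-1.4040 - (3)·-0.7587) / (11) = 0.8617
Iteration 2:
  u = (-10 - (2)·-1.4040 - (4)·-0.7587 - (1)·0.8617) / (11) = -0.4563
  v = (-11 - (-2)·-0.4563 - (-3)·-0.7587 - (3)·0.8617) / (9) = -1.8638
  w = (-4 - (-2)·-0.4563 - (2)·-1.8638 - (4)·0.8617) / (9) = -0.5146
  t = (12 - (1)·-0.4563 - (-4)·-1.8638 - (3)·-0.5146) / (11) = 0.5950

(-0.4563, -1.8638, -0.5146, 0.5950)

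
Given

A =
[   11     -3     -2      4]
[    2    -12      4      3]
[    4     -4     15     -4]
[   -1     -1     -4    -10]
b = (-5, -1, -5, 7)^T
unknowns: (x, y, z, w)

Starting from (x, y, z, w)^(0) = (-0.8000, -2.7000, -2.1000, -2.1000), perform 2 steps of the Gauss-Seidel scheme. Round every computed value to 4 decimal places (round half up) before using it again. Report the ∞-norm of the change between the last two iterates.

0.8399

Iteration 1:
  x = (-5 - (-3)·-2.7000 - (-2)·-2.1000 - (4)·-2.1000) / (11) = -0.8091
  y = (-1 - (2)·-0.8091 - (4)·-2.1000 - (3)·-2.1000) / (-12) = -1.2765
  z = (-5 - (4)·-0.8091 - (-4)·-1.2765 - (-4)·-2.1000) / (15) = -1.0180
  w = (7 - (-1)·-0.8091 - (-1)·-1.2765 - (-4)·-1.0180) / (-10) = -0.0842
Iteration 2:
  x = (-5 - (-3)·-1.2765 - (-2)·-1.0180 - (4)·-0.0842) / (11) = -0.9572
  y = (-1 - (2)·-0.9572 - (4)·-1.0180 - (3)·-0.0842) / (-12) = -0.4366
  z = (-5 - (4)·-0.9572 - (-4)·-0.4366 - (-4)·-0.0842) / (15) = -0.2170
  w = (7 - (-1)·-0.9572 - (-1)·-0.4366 - (-4)·-0.2170) / (-10) = -0.4738
Change: (-0.1481, 0.8399, 0.8010, -0.3896) → max |·| = 0.8399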